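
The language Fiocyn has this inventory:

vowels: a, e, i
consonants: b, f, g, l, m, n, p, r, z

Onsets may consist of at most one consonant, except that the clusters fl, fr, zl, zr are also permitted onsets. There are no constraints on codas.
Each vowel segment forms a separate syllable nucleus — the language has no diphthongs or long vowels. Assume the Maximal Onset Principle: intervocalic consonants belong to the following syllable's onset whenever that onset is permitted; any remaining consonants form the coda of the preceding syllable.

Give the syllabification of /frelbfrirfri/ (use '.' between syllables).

frelb.frir.fri

Nuclei (vowels): e, i, i → 3 syllables.
V1 /e/ – V2 /i/: /lbfr/ — longest licit onset from the right is /fr/, leaving /lb/ as coda.
V2 /i/ – V3 /i/: /rfr/ splits as /r/ + /fr/ (/fr/ is the longest suffix that is a licit onset).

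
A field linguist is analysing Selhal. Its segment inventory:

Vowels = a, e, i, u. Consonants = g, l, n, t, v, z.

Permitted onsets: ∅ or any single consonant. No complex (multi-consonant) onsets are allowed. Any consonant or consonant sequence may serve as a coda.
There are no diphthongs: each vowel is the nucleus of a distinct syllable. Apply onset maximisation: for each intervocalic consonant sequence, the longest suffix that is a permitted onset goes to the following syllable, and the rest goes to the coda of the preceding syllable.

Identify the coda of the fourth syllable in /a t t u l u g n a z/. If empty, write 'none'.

Nuclei (vowels): a, u, u, a → 4 syllables.
Between /a/ (V1) and /u/ (V2): /tt/ splits as /t/ + /t/ (/t/ is the longest suffix that is a licit onset).
Between /u/ (V2) and /u/ (V3): /l/ → onset of the next syllable (single consonants are always licit onsets).
Between /u/ (V3) and /a/ (V4): /gn/ — longest licit onset from the right is /n/, leaving /g/ as coda.
Result: at.tu.lug.naz.
Syllable 4 is /naz/: onset /n/, nucleus /a/, coda /z/.

z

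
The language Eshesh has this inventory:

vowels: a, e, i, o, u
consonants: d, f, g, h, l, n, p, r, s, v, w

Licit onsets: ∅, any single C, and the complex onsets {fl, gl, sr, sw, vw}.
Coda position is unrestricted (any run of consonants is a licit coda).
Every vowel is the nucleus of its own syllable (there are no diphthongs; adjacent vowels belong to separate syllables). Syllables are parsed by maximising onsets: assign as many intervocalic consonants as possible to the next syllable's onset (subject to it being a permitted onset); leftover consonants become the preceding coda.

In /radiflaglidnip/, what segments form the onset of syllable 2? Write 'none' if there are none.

The vowels are a, i, a, i, i — 5 nuclei, so 5 syllables.
V1 /a/ – V2 /i/: just /d/ — single C goes to the following onset.
V2 /i/ – V3 /a/: /fl/ — entire cluster is a permitted onset → onset /fl/, coda ∅.
V3 /a/ – V4 /i/: /gl/ is a licit onset in full, so it all attaches to the next syllable.
V4 /i/ – V5 /i/: /dn/ — longest licit onset from the right is /n/, leaving /d/ as coda.
Result: ra.di.fla.glid.nip.
Syllable 2 is /di/: onset /d/, nucleus /i/, coda ∅.

d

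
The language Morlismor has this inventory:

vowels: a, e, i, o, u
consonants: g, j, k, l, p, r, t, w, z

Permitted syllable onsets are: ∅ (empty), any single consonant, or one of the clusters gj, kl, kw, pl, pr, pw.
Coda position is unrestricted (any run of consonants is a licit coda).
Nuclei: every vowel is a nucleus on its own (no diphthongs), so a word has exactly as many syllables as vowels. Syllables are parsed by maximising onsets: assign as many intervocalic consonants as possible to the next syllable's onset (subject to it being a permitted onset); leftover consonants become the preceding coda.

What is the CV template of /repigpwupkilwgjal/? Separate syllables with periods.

CV.CVC.CCVC.CVCC.CCVC

Nuclei (vowels): e, i, u, i, a → 5 syllables.
V1 /e/ – V2 /i/: /p/ is a single consonant, so it becomes the next onset.
V2 /i/ – V3 /u/: cluster /gpw/ — the longest permitted-onset suffix is /pw/; onset = /pw/, preceding coda = /g/.
V3 /u/ – V4 /i/: /pk/ — longest licit onset from the right is /k/, leaving /p/ as coda.
V4 /i/ – V5 /a/: /lwgj/ — longest licit onset from the right is /gj/, leaving /lw/ as coda.
Result: re.pig.pwup.kilw.gjal.
Mapping each syllable to C/V: /re/ → CV, /pig/ → CVC, /pwup/ → CCVC, /kilw/ → CVCC, /gjal/ → CCVC.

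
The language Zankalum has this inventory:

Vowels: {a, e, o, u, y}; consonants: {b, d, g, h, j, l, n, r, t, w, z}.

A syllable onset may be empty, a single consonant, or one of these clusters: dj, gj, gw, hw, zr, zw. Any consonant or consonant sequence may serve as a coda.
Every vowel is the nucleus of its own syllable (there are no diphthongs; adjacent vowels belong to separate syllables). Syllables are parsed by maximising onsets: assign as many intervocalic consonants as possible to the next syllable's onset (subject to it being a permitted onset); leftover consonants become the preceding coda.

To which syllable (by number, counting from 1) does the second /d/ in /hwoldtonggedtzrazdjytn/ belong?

3

Nuclei (vowels): o, o, e, a, y → 5 syllables.
/o…o/ gap (V1→V2): /ldt/; trying suffixes from longest down, /t/ is the first permitted one, so coda /ld/ | onset /t/.
/o…e/ gap (V2→V3): cluster /ngg/ — the longest permitted-onset suffix is /g/; onset = /g/, preceding coda = /ng/.
/e…a/ gap (V3→V4): cluster /dtzr/ — the longest permitted-onset suffix is /zr/; onset = /zr/, preceding coda = /dt/.
/a…y/ gap (V4→V5): /zdj/; trying suffixes from longest down, /dj/ is the first permitted one, so coda /z/ | onset /dj/.
Syllabification: hwold.tong.gedt.zraz.djytn.
The second /d/ is in the coda of syllable 3 (/gedt/).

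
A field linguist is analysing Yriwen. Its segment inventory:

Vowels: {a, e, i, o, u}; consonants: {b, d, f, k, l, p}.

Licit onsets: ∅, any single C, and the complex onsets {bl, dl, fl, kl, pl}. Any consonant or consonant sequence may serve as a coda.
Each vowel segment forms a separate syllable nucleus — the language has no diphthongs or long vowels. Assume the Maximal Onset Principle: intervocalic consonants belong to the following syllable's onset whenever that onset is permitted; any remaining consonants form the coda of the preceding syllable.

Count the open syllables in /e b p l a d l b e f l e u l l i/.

3

Vowels present: e, a, e, e, u, i; each is a nucleus, giving 6 syllables.
Between /e/ (V1) and /a/ (V2): cluster /bpl/ — the longest permitted-onset suffix is /pl/; onset = /pl/, preceding coda = /b/.
Between /a/ (V2) and /e/ (V3): /dlb/ — longest licit onset from the right is /b/, leaving /dl/ as coda.
Between /e/ (V3) and /e/ (V4): /fl/ — entire cluster is a permitted onset → onset /fl/, coda ∅.
Between /e/ (V4) and /u/ (V5): nothing intervenes; syllable break is V.V.
Between /u/ (V5) and /i/ (V6): /ll/ — longest licit onset from the right is /l/, leaving /l/ as coda.
So the parse is eb.pladl.be.fle.ul.li.
Classifying each syllable: /eb/ (closed), /pladl/ (closed), /be/ (open), /fle/ (open), /ul/ (closed), /li/ (open).
Open syllables: 3.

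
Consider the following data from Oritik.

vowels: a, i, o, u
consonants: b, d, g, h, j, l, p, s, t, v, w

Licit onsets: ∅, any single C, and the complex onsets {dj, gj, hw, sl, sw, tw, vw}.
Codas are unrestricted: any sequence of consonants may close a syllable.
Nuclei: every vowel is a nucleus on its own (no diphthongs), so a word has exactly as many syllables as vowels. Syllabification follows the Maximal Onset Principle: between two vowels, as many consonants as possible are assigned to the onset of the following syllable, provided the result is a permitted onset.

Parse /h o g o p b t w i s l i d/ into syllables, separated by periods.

ho.gopb.twi.slid

Nuclei (vowels): o, o, i, i → 4 syllables.
/o…o/ gap (V1→V2): /g/ → onset of the next syllable (single consonants are always licit onsets).
/o…i/ gap (V2→V3): cluster /pbtw/ — the longest permitted-onset suffix is /tw/; onset = /tw/, preceding coda = /pb/.
/i…i/ gap (V3→V4): /sl/ — entire cluster is a permitted onset → onset /sl/, coda ∅.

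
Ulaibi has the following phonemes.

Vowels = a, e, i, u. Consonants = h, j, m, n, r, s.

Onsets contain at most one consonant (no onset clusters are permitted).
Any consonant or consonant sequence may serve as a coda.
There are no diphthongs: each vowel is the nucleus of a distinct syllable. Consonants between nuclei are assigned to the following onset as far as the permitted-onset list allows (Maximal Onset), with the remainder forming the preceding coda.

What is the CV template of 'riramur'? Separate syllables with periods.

CV.CV.CVC

Nuclei (vowels): i, a, u → 3 syllables.
σ1/σ2 boundary: /r/ → onset of the next syllable (single consonants are always licit onsets).
σ2/σ3 boundary: /m/ is a single consonant, so it becomes the next onset.
Syllabification: ri.ra.mur.
Mapping each syllable to C/V: /ri/ → CV, /ra/ → CV, /mur/ → CVC.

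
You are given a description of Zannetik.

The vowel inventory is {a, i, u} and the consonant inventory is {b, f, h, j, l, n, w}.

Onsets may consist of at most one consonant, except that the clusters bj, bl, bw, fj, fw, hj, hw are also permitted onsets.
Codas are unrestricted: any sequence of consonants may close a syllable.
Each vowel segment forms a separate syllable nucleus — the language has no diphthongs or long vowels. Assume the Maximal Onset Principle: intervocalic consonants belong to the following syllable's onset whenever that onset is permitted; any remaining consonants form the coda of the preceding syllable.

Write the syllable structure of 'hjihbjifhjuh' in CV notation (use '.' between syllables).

Vowels present: i, i, u; each is a nucleus, giving 3 syllables.
Between /i/ (V1) and /i/ (V2): /hbj/; trying suffixes from longest down, /bj/ is the first permitted one, so coda /h/ | onset /bj/.
Between /i/ (V2) and /u/ (V3): /fhj/ — longest licit onset from the right is /hj/, leaving /f/ as coda.
Result: hjih.bjif.hjuh.
Mapping each syllable to C/V: /hjih/ → CCVC, /bjif/ → CCVC, /hjuh/ → CCVC.

CCVC.CCVC.CCVC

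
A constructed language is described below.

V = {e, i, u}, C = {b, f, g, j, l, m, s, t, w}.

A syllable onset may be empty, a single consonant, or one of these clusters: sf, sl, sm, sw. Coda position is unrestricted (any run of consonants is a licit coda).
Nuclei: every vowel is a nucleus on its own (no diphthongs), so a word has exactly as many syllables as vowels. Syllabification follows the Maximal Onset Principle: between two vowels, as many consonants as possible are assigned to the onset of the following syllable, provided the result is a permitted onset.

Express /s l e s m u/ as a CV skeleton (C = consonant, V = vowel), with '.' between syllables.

CCV.CCV

The vowels are e, u — 2 nuclei, so 2 syllables.
/e…u/ gap (V1→V2): /sm/ is a licit onset in full, so it all attaches to the next syllable.
Result: sle.smu.
Mapping each syllable to C/V: /sle/ → CCV, /smu/ → CCV.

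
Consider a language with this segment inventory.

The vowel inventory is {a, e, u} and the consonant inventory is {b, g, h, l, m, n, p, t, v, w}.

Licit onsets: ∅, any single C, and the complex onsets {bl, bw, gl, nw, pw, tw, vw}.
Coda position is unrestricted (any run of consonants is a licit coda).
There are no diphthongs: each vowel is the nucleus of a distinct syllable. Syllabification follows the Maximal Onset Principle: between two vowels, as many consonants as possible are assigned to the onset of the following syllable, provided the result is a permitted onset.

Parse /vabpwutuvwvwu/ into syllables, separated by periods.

vab.pwu.tuvw.vwu

Nuclei (vowels): a, u, u, u → 4 syllables.
σ1/σ2 boundary: cluster /bpw/ — the longest permitted-onset suffix is /pw/; onset = /pw/, preceding coda = /b/.
σ2/σ3 boundary: /t/ is a single consonant, so it becomes the next onset.
σ3/σ4 boundary: cluster /vwvw/ — the longest permitted-onset suffix is /vw/; onset = /vw/, preceding coda = /vw/.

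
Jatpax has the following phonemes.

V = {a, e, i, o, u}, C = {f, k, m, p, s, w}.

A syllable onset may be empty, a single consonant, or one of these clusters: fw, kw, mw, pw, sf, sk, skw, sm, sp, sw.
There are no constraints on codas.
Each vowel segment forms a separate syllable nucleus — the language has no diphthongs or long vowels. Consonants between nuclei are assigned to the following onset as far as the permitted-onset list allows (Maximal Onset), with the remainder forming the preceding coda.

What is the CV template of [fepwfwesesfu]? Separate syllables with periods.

Nuclei (vowels): e, e, e, u → 4 syllables.
Between /e/ (V1) and /e/ (V2): /pwfw/ — longest licit onset from the right is /fw/, leaving /pw/ as coda.
Between /e/ (V2) and /e/ (V3): /s/ → onset of the next syllable (single consonants are always licit onsets).
Between /e/ (V3) and /u/ (V4): cluster /sf/ — /sf/ is itself a permitted onset, so the whole cluster goes right; preceding coda = ∅.
So the parse is fepw.fwe.se.sfu.
Mapping each syllable to C/V: /fepw/ → CVCC, /fwe/ → CCV, /se/ → CV, /sfu/ → CCV.

CVCC.CCV.CV.CCV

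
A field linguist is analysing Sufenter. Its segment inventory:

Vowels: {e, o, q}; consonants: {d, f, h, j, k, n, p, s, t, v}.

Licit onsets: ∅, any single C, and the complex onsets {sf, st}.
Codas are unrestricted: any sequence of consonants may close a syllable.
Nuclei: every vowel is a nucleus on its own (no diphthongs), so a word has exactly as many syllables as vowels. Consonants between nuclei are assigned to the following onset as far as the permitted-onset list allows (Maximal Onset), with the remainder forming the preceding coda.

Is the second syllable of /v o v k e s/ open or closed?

closed

Vowels present: o, e; each is a nucleus, giving 2 syllables.
Between /o/ (V1) and /e/ (V2): /vk/ — longest licit onset from the right is /k/, leaving /v/ as coda.
Putting it together: vov.kes.
Syllable 2 is /kes/ with coda /s/, so it is closed.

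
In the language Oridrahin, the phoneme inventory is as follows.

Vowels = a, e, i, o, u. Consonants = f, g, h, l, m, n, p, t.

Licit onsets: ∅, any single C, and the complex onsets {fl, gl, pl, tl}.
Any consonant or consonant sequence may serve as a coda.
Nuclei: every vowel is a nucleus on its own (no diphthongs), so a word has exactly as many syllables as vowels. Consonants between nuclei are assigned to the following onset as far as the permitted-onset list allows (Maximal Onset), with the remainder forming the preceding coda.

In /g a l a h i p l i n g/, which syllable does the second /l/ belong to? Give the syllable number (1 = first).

The vowels are a, a, i, i — 4 nuclei, so 4 syllables.
Between /a/ (V1) and /a/ (V2): /l/ is a single consonant, so it becomes the next onset.
Between /a/ (V2) and /i/ (V3): just /h/ — single C goes to the following onset.
Between /i/ (V3) and /i/ (V4): cluster /pl/ — /pl/ is itself a permitted onset, so the whole cluster goes right; preceding coda = ∅.
Putting it together: ga.la.hi.pling.
The second /l/ is in the onset of syllable 4 (/pling/).

4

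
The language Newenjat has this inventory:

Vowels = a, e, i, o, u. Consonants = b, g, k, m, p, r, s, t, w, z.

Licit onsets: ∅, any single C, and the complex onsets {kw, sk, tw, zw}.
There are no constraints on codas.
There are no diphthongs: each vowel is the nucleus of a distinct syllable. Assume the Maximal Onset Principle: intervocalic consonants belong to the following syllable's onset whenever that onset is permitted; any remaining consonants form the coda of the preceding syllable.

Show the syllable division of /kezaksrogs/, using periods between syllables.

ke.zaks.rogs

The vowels are e, a, o — 3 nuclei, so 3 syllables.
V1 /e/ – V2 /a/: just /z/ — single C goes to the following onset.
V2 /a/ – V3 /o/: /ksr/ — longest licit onset from the right is /r/, leaving /ks/ as coda.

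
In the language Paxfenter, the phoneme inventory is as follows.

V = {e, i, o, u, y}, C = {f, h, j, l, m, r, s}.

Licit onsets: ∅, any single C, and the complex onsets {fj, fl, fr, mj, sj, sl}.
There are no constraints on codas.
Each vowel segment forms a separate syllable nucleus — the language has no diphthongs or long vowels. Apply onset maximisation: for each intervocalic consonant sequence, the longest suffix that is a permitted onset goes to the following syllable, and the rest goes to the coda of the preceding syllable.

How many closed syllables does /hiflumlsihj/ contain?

2

Nuclei (vowels): i, u, i → 3 syllables.
/i…u/ gap (V1→V2): /fl/ is a licit onset in full, so it all attaches to the next syllable.
/u…i/ gap (V2→V3): /mls/; trying suffixes from longest down, /s/ is the first permitted one, so coda /ml/ | onset /s/.
Result: hi.fluml.sihj.
Classifying each syllable: /hi/ (open), /fluml/ (closed), /sihj/ (closed).
Closed syllables: 2.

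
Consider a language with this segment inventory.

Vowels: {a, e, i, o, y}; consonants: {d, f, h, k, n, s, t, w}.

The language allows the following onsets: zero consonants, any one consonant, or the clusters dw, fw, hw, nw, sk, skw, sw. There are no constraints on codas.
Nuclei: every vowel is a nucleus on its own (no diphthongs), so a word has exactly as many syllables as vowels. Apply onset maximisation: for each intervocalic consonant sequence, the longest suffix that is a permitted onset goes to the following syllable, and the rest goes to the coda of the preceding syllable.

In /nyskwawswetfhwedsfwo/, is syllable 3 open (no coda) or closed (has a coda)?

Vowels present: y, a, e, e, o; each is a nucleus, giving 5 syllables.
Between /y/ (V1) and /a/ (V2): cluster /skw/ — /skw/ is itself a permitted onset, so the whole cluster goes right; preceding coda = ∅.
Between /a/ (V2) and /e/ (V3): /wsw/ — longest licit onset from the right is /sw/, leaving /w/ as coda.
Between /e/ (V3) and /e/ (V4): /tfhw/; trying suffixes from longest down, /hw/ is the first permitted one, so coda /tf/ | onset /hw/.
Between /e/ (V4) and /o/ (V5): /dsfw/ splits as /ds/ + /fw/ (/fw/ is the longest suffix that is a licit onset).
Result: ny.skwaw.swetf.hweds.fwo.
Syllable 3 is /swetf/ with coda /tf/, so it is closed.

closed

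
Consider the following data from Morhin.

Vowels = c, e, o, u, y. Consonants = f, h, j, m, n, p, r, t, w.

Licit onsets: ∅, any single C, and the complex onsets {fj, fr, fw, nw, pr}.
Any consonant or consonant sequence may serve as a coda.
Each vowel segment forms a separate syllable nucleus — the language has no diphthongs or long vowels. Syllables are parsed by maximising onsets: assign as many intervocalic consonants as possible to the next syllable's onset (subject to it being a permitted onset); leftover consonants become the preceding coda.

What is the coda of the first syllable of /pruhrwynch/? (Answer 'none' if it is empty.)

Nuclei (vowels): u, y, c → 3 syllables.
Between /u/ (V1) and /y/ (V2): /hrw/; trying suffixes from longest down, /w/ is the first permitted one, so coda /hr/ | onset /w/.
Between /y/ (V2) and /c/ (V3): /n/ → onset of the next syllable (single consonants are always licit onsets).
Syllabification: pruhr.wy.nch.
Syllable 1 is /pruhr/: onset /pr/, nucleus /u/, coda /hr/.

hr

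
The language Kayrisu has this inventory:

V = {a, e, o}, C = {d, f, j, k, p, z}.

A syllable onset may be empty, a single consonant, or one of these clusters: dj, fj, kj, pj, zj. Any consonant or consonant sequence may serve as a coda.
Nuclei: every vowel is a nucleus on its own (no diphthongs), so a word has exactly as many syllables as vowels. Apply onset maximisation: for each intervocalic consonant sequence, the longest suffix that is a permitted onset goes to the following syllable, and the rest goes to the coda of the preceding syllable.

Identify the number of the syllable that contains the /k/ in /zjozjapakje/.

The vowels are o, a, a, e — 4 nuclei, so 4 syllables.
Between /o/ (V1) and /a/ (V2): cluster /zj/ — /zj/ is itself a permitted onset, so the whole cluster goes right; preceding coda = ∅.
Between /a/ (V2) and /a/ (V3): just /p/ — single C goes to the following onset.
Between /a/ (V3) and /e/ (V4): /kj/ — entire cluster is a permitted onset → onset /kj/, coda ∅.
Putting it together: zjo.zja.pa.kje.
The /k/ is in the onset of syllable 4 (/kje/).

4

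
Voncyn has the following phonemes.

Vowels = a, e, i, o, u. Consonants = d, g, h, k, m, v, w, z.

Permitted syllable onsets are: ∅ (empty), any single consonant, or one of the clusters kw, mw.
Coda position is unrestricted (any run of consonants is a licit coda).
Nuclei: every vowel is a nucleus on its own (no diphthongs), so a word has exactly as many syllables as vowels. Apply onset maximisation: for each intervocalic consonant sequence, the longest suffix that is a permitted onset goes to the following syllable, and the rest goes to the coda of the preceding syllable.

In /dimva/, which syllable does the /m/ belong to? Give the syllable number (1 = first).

1

Nuclei (vowels): i, a → 2 syllables.
σ1/σ2 boundary: /mv/; trying suffixes from longest down, /v/ is the first permitted one, so coda /m/ | onset /v/.
Syllabification: dim.va.
The /m/ is in the coda of syllable 1 (/dim/).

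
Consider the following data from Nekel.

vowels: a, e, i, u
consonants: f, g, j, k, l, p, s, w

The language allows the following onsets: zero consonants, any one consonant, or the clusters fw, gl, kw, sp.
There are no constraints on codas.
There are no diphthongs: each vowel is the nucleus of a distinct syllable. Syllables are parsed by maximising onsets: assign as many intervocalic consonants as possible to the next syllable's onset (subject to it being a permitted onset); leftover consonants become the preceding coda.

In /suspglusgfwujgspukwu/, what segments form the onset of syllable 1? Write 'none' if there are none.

Vowels present: u, u, u, u, u; each is a nucleus, giving 5 syllables.
Between /u/ (V1) and /u/ (V2): cluster /spgl/ — the longest permitted-onset suffix is /gl/; onset = /gl/, preceding coda = /sp/.
Between /u/ (V2) and /u/ (V3): /sgfw/ splits as /sg/ + /fw/ (/fw/ is the longest suffix that is a licit onset).
Between /u/ (V3) and /u/ (V4): /jgsp/; trying suffixes from longest down, /sp/ is the first permitted one, so coda /jg/ | onset /sp/.
Between /u/ (V4) and /u/ (V5): /kw/ — entire cluster is a permitted onset → onset /kw/, coda ∅.
Syllabification: susp.glusg.fwujg.spu.kwu.
Syllable 1 is /susp/: onset /s/, nucleus /u/, coda /sp/.

s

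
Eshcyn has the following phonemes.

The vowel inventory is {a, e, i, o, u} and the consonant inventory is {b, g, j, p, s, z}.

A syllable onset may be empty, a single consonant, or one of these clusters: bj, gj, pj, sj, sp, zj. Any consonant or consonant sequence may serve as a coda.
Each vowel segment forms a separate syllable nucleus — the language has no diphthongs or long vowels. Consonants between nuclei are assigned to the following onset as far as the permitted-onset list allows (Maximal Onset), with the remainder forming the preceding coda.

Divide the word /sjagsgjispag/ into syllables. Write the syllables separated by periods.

Vowels present: a, i, a; each is a nucleus, giving 3 syllables.
σ1/σ2 boundary: /gsgj/; trying suffixes from longest down, /gj/ is the first permitted one, so coda /gs/ | onset /gj/.
σ2/σ3 boundary: cluster /sp/ — /sp/ is itself a permitted onset, so the whole cluster goes right; preceding coda = ∅.

sjags.gji.spag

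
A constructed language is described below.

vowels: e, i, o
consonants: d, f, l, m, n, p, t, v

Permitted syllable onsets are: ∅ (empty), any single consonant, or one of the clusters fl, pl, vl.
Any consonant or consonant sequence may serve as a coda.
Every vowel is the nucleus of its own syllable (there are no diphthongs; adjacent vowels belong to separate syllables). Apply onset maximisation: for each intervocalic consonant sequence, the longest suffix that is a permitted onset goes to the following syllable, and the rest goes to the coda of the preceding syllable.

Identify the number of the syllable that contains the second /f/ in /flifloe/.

Vowels present: i, o, e; each is a nucleus, giving 3 syllables.
/i…o/ gap (V1→V2): /fl/ is a licit onset in full, so it all attaches to the next syllable.
/o…e/ gap (V2→V3): no consonants, so the boundary falls immediately after /o/.
Syllabification: fli.flo.e.
The second /f/ is in the onset of syllable 2 (/flo/).

2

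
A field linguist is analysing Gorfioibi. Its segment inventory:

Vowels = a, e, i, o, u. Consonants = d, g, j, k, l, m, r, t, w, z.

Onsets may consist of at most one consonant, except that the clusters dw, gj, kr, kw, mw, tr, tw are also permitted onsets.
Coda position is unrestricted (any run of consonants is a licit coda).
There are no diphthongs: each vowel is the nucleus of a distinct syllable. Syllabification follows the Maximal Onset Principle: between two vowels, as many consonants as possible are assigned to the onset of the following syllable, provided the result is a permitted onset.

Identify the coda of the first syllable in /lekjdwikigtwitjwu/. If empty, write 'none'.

Nuclei (vowels): e, i, i, i, u → 5 syllables.
V1 /e/ – V2 /i/: cluster /kjdw/ — the longest permitted-onset suffix is /dw/; onset = /dw/, preceding coda = /kj/.
V2 /i/ – V3 /i/: just /k/ — single C goes to the following onset.
V3 /i/ – V4 /i/: cluster /gtw/ — the longest permitted-onset suffix is /tw/; onset = /tw/, preceding coda = /g/.
V4 /i/ – V5 /u/: /tjw/ — longest licit onset from the right is /w/, leaving /tj/ as coda.
So the parse is lekj.dwi.kig.twitj.wu.
Syllable 1 is /lekj/: onset /l/, nucleus /e/, coda /kj/.

kj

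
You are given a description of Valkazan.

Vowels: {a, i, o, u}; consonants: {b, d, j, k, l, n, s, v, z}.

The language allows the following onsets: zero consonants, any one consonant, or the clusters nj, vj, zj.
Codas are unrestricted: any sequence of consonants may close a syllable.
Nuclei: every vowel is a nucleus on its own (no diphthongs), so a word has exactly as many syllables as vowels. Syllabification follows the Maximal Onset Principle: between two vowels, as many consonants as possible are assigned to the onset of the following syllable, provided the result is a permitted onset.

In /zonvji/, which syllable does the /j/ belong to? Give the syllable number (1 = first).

2

Nuclei (vowels): o, i → 2 syllables.
Between /o/ (V1) and /i/ (V2): cluster /nvj/ — the longest permitted-onset suffix is /vj/; onset = /vj/, preceding coda = /n/.
Result: zon.vji.
The /j/ is in the onset of syllable 2 (/vji/).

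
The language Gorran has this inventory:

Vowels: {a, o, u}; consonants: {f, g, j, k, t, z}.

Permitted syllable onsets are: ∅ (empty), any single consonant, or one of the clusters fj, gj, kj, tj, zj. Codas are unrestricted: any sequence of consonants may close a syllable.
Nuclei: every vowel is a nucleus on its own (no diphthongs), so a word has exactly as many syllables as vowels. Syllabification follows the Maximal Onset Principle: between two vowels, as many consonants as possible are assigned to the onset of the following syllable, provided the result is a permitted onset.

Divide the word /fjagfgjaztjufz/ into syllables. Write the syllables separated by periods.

fjagf.gjaz.tjufz

Nuclei (vowels): a, a, u → 3 syllables.
σ1/σ2 boundary: /gfgj/; trying suffixes from longest down, /gj/ is the first permitted one, so coda /gf/ | onset /gj/.
σ2/σ3 boundary: /ztj/ — longest licit onset from the right is /tj/, leaving /z/ as coda.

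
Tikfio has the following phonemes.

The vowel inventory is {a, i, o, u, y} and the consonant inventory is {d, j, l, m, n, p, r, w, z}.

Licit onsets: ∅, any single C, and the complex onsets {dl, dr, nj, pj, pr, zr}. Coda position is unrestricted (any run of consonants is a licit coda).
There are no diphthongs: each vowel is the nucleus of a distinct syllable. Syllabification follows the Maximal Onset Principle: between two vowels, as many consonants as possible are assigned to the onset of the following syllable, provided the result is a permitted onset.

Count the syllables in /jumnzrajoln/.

3

The vowels are u, a, o — 3 nuclei, so 3 syllables.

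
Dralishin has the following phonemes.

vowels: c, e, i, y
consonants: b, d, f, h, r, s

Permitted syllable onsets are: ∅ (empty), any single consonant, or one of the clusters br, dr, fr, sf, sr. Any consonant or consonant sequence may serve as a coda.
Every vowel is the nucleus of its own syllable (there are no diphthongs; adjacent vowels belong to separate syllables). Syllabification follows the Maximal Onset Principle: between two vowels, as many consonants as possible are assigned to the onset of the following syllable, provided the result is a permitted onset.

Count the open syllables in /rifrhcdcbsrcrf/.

1

Vowels present: i, c, c, c; each is a nucleus, giving 4 syllables.
σ1/σ2 boundary: /frh/; trying suffixes from longest down, /h/ is the first permitted one, so coda /fr/ | onset /h/.
σ2/σ3 boundary: /d/ → onset of the next syllable (single consonants are always licit onsets).
σ3/σ4 boundary: cluster /bsr/ — the longest permitted-onset suffix is /sr/; onset = /sr/, preceding coda = /b/.
Putting it together: rifr.hc.dcb.srcrf.
Classifying each syllable: /rifr/ (closed), /hc/ (open), /dcb/ (closed), /srcrf/ (closed).
Open syllables: 1.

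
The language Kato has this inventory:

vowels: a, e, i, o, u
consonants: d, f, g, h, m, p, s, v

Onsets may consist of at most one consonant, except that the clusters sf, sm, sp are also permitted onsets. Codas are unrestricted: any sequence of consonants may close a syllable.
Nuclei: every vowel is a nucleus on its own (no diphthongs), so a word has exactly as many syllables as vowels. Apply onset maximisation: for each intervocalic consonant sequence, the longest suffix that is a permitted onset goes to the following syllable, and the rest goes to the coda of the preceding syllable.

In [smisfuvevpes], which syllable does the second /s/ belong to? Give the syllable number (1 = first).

Vowels present: i, u, e, e; each is a nucleus, giving 4 syllables.
V1 /i/ – V2 /u/: /sf/ is a licit onset in full, so it all attaches to the next syllable.
V2 /u/ – V3 /e/: /v/ is a single consonant, so it becomes the next onset.
V3 /e/ – V4 /e/: /vp/ splits as /v/ + /p/ (/p/ is the longest suffix that is a licit onset).
So the parse is smi.sfu.vev.pes.
The second /s/ is in the onset of syllable 2 (/sfu/).

2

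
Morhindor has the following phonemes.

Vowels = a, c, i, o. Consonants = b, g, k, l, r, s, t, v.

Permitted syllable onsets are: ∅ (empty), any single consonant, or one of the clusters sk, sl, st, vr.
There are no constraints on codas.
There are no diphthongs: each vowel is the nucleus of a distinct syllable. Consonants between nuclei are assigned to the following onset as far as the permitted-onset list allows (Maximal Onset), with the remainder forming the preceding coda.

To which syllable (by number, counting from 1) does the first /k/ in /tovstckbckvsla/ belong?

2

Nuclei (vowels): o, c, c, a → 4 syllables.
V1 /o/ – V2 /c/: cluster /vst/ — the longest permitted-onset suffix is /st/; onset = /st/, preceding coda = /v/.
V2 /c/ – V3 /c/: /kb/ — longest licit onset from the right is /b/, leaving /k/ as coda.
V3 /c/ – V4 /a/: /kvsl/ — longest licit onset from the right is /sl/, leaving /kv/ as coda.
Putting it together: tov.stck.bckv.sla.
The first /k/ is in the coda of syllable 2 (/stck/).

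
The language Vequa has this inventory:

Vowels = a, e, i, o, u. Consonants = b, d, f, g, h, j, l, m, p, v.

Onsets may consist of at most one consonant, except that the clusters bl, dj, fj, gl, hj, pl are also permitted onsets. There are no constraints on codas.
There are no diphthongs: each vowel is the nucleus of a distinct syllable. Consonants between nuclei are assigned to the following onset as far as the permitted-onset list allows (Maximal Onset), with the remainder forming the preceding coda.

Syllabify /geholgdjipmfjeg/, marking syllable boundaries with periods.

ge.holg.djipm.fjeg

The vowels are e, o, i, e — 4 nuclei, so 4 syllables.
Between /e/ (V1) and /o/ (V2): /h/ is a single consonant, so it becomes the next onset.
Between /o/ (V2) and /i/ (V3): /lgdj/ — longest licit onset from the right is /dj/, leaving /lg/ as coda.
Between /i/ (V3) and /e/ (V4): /pmfj/ splits as /pm/ + /fj/ (/fj/ is the longest suffix that is a licit onset).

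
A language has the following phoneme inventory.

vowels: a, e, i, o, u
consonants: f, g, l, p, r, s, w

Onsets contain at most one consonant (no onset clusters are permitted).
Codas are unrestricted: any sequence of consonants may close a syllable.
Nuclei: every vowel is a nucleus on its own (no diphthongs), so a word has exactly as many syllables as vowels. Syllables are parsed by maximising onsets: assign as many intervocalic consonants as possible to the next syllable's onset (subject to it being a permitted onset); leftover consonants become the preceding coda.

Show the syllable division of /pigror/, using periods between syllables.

pig.ror

The vowels are i, o — 2 nuclei, so 2 syllables.
σ1/σ2 boundary: /gr/ splits as /g/ + /r/ (/r/ is the longest suffix that is a licit onset).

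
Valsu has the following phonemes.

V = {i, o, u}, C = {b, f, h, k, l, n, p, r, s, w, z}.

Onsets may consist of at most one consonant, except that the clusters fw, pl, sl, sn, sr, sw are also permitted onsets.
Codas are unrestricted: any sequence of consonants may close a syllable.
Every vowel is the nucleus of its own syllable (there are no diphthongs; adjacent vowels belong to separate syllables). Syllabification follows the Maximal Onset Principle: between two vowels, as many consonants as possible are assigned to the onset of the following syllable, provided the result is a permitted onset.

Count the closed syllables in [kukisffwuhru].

The vowels are u, i, u, u — 4 nuclei, so 4 syllables.
σ1/σ2 boundary: /k/ is a single consonant, so it becomes the next onset.
σ2/σ3 boundary: /sffw/; trying suffixes from longest down, /fw/ is the first permitted one, so coda /sf/ | onset /fw/.
σ3/σ4 boundary: /hr/ splits as /h/ + /r/ (/r/ is the longest suffix that is a licit onset).
Result: ku.kisf.fwuh.ru.
Classifying each syllable: /ku/ (open), /kisf/ (closed), /fwuh/ (closed), /ru/ (open).
Closed syllables: 2.

2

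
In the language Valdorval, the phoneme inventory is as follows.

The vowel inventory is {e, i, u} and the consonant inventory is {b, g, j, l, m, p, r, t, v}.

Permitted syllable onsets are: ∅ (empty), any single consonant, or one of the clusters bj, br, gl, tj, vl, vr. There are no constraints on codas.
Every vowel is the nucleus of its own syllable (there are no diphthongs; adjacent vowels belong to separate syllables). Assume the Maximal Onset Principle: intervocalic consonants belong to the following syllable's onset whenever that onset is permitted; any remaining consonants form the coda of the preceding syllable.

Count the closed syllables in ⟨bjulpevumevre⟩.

1

Vowels present: u, e, u, e, e; each is a nucleus, giving 5 syllables.
Between /u/ (V1) and /e/ (V2): /lp/; trying suffixes from longest down, /p/ is the first permitted one, so coda /l/ | onset /p/.
Between /e/ (V2) and /u/ (V3): /v/ is a single consonant, so it becomes the next onset.
Between /u/ (V3) and /e/ (V4): /m/ → onset of the next syllable (single consonants are always licit onsets).
Between /e/ (V4) and /e/ (V5): cluster /vr/ — /vr/ is itself a permitted onset, so the whole cluster goes right; preceding coda = ∅.
Syllabification: bjul.pe.vu.me.vre.
Classifying each syllable: /bjul/ (closed), /pe/ (open), /vu/ (open), /me/ (open), /vre/ (open).
Closed syllables: 1.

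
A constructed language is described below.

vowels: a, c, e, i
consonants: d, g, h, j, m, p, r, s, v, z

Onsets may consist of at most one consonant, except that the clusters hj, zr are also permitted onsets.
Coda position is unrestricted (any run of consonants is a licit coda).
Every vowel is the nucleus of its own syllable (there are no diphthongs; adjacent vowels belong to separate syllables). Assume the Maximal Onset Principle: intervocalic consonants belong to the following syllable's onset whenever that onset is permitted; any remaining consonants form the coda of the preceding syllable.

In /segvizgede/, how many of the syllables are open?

2

Vowels present: e, i, e, e; each is a nucleus, giving 4 syllables.
V1 /e/ – V2 /i/: /gv/ — longest licit onset from the right is /v/, leaving /g/ as coda.
V2 /i/ – V3 /e/: /zg/ — longest licit onset from the right is /g/, leaving /z/ as coda.
V3 /e/ – V4 /e/: just /d/ — single C goes to the following onset.
Result: seg.viz.ge.de.
Classifying each syllable: /seg/ (closed), /viz/ (closed), /ge/ (open), /de/ (open).
Open syllables: 2.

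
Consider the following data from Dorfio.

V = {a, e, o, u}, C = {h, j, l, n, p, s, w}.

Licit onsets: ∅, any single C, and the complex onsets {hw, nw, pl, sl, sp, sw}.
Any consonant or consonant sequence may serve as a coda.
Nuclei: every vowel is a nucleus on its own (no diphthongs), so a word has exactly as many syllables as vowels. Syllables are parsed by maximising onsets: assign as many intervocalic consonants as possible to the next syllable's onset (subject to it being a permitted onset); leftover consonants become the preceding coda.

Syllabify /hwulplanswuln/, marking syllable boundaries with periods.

Vowels present: u, a, u; each is a nucleus, giving 3 syllables.
/u…a/ gap (V1→V2): /lpl/ splits as /l/ + /pl/ (/pl/ is the longest suffix that is a licit onset).
/a…u/ gap (V2→V3): /nsw/ splits as /n/ + /sw/ (/sw/ is the longest suffix that is a licit onset).

hwul.plan.swuln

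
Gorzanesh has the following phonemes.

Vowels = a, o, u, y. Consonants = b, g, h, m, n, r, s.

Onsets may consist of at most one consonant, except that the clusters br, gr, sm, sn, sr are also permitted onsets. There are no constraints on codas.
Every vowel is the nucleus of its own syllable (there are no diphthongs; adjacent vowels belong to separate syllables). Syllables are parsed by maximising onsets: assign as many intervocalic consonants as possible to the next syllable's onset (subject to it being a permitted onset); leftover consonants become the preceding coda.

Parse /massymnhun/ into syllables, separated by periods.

mas.symn.hun

The vowels are a, y, u — 3 nuclei, so 3 syllables.
/a…y/ gap (V1→V2): /ss/ — longest licit onset from the right is /s/, leaving /s/ as coda.
/y…u/ gap (V2→V3): /mnh/; trying suffixes from longest down, /h/ is the first permitted one, so coda /mn/ | onset /h/.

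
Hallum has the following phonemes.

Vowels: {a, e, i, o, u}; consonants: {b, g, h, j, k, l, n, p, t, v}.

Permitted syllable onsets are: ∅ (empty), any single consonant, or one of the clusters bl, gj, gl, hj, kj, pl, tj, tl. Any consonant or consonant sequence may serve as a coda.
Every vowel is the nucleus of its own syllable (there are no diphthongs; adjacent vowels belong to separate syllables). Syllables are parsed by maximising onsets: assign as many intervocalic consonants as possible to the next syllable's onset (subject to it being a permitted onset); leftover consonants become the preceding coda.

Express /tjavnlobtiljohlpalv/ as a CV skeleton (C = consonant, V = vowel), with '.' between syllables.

CCVCC.CVC.CVC.CVCC.CVCC

Nuclei (vowels): a, o, i, o, a → 5 syllables.
V1 /a/ – V2 /o/: /vnl/; trying suffixes from longest down, /l/ is the first permitted one, so coda /vn/ | onset /l/.
V2 /o/ – V3 /i/: /bt/ splits as /b/ + /t/ (/t/ is the longest suffix that is a licit onset).
V3 /i/ – V4 /o/: /lj/ splits as /l/ + /j/ (/j/ is the longest suffix that is a licit onset).
V4 /o/ – V5 /a/: /hlp/ splits as /hl/ + /p/ (/p/ is the longest suffix that is a licit onset).
Putting it together: tjavn.lob.til.johl.palv.
Mapping each syllable to C/V: /tjavn/ → CCVCC, /lob/ → CVC, /til/ → CVC, /johl/ → CVCC, /palv/ → CVCC.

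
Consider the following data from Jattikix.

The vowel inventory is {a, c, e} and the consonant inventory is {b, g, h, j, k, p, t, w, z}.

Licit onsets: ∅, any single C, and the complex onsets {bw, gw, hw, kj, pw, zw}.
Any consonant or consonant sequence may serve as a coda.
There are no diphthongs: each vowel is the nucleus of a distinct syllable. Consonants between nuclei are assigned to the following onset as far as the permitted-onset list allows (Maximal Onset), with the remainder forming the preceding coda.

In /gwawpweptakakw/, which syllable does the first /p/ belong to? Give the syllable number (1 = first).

2

Vowels present: a, e, a, a; each is a nucleus, giving 4 syllables.
σ1/σ2 boundary: /wpw/; trying suffixes from longest down, /pw/ is the first permitted one, so coda /w/ | onset /pw/.
σ2/σ3 boundary: /pt/ — longest licit onset from the right is /t/, leaving /p/ as coda.
σ3/σ4 boundary: /k/ → onset of the next syllable (single consonants are always licit onsets).
So the parse is gwaw.pwep.ta.kakw.
The first /p/ is in the onset of syllable 2 (/pwep/).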